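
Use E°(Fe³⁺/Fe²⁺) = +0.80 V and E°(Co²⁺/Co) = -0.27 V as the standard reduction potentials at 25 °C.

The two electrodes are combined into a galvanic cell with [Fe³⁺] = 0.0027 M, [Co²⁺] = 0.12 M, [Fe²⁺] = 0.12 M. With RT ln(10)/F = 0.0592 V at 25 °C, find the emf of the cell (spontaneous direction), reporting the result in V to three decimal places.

Fe³⁺/Fe²⁺ is the cathode (higher E°), Co²⁺/Co the anode: E°cell = +0.80 − (-0.27) = +1.07 V, n = 2.
Overall: 2 Fe³⁺(aq) + Co(s) → 2 Fe²⁺(aq) + Co²⁺(aq)
Q = [Fe²⁺]^2·[Co²⁺] / ([Fe³⁺]^2); log Q = 2.375.
E = E° − (0.0592/n) log Q = +1.07 − (0.0592/2)(2.375) = +1.000 V.

+1.000 V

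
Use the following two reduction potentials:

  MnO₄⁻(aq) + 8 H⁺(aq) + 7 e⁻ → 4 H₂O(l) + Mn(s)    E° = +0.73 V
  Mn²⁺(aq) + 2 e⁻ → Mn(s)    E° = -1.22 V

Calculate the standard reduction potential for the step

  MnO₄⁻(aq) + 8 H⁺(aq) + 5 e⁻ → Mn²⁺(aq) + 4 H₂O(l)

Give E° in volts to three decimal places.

+1.510 V

Sequential free energies add, so n₃E°₃ = n₁E°₁ + n₂E°₂.
With n₃ = 7, and the known step contributing 2×(-1.22) V, the unknown satisfies 5·E° = 7×(+0.73) − 2×(-1.22) = +7.550.
E° = +7.550 / 5 = +1.510 V.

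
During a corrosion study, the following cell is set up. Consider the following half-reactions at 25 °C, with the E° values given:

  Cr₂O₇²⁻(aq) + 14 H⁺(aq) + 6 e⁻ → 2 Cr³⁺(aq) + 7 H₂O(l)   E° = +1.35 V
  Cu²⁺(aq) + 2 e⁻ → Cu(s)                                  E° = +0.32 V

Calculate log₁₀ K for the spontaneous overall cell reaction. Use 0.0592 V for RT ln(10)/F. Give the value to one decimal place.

Cathode: Cr₂O₇²⁻/Cr³⁺; anode: Cu²⁺/Cu. E°cell = +1.03 V, n = 6.
log K = nE°cell / 0.0592 = (6)(+1.03) / 0.0592 = 104.4.

104.4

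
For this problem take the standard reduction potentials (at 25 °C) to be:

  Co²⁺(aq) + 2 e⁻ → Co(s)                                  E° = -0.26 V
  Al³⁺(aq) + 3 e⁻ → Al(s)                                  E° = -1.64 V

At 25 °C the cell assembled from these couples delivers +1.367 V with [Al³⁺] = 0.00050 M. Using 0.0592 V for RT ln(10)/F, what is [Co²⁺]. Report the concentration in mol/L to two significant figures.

Co²⁺/Co is the cathode, Al³⁺/Al the anode: E°cell = +1.38 V, n = 6.
Overall reaction: 3 Co²⁺(aq) + 2 Al(s) → 3 Co(s) + 2 Al³⁺(aq); Q = [Al³⁺]^2/[Co²⁺]^3.
From E = E° − (0.0592/n) log Q: log Q = (E° − E)·n/0.0592 = (+1.38 − (+1.367))·6/0.0592 = 1.3176.
So 3·log[Co²⁺] = 2·log(0.0005) − log Q = -6.6021 − (1.3176) = -7.9197; log[Co²⁺] = -7.9197 / 3 = -2.6399; [Co²⁺] = 10^(-2.6399) ≈ 0.0023 M.

0.0023 M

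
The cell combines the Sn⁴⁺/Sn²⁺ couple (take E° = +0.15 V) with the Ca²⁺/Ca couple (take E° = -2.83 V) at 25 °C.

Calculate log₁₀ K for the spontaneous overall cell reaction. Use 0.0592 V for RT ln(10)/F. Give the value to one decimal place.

100.7

Cathode: Sn⁴⁺/Sn²⁺; anode: Ca²⁺/Ca. E°cell = +2.98 V, n = 2.
log K = nE°cell / 0.0592 = (2)(+2.98) / 0.0592 = 100.7.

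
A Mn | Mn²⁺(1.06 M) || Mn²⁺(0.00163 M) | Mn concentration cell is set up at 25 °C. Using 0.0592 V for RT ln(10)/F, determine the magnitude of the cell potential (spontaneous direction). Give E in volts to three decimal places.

For a concentration cell E°cell = 0. The 1.06 M side is the cathode (reduction is favoured where [Mn²⁺] is higher).
With n = 2, E = −(0.0592/2) log([Mn²⁺]ₐₙ/[Mn²⁺]꜀ₐₜ) = −(0.0592/2) log(0.00163/1.06) = −(0.0592/2)(-2.813) = +0.083 V.

+0.083 V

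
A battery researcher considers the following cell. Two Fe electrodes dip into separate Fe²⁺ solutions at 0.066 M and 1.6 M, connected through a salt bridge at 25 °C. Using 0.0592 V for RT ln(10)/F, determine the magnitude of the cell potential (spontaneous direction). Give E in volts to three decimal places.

For a concentration cell E°cell = 0. The 1.6 M side is the cathode (reduction is favoured where [Fe²⁺] is higher).
With n = 2, E = −(0.0592/2) log([Fe²⁺]ₐₙ/[Fe²⁺]꜀ₐₜ) = −(0.0592/2) log(0.066/1.6) = −(0.0592/2)(-1.385) = +0.041 V.

+0.041 V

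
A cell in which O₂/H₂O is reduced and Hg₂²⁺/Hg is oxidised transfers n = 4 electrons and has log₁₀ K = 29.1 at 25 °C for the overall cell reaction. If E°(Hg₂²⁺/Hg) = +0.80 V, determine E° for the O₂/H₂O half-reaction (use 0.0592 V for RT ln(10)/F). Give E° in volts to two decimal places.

E°cell = (0.0592/n)·log K = (0.0592/4)(29.1) = +0.431 V.
Since O₂/H₂O is the cathode and Hg₂²⁺/Hg the anode, E°cell = E°(O₂/H₂O) − E°(Hg₂²⁺/Hg).
So E°(O₂/H₂O) = E°cell + E°(Hg₂²⁺/Hg) = +0.431 + (+0.80) = +1.23 V.

+1.23 V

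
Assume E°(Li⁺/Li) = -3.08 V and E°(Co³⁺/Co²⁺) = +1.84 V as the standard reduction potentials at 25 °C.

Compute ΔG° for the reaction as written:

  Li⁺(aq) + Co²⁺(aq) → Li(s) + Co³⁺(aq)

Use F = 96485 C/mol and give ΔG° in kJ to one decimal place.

+474.7 kJ

As written, Li⁺/Li is reduced (cathode) and Co³⁺/Co²⁺ is oxidised (anode), so E°cell = (-3.08) − (+1.84) = -4.92 V.
Balancing electrons gives n = 1.
ΔG° = −nFE° = −(1)(96485)(-4.92) = 474,706 J = +474.7 kJ.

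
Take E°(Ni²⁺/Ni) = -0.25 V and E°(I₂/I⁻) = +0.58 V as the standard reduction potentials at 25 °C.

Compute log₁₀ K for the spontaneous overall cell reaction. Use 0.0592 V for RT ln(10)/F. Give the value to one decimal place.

28.0

Cathode: I₂/I⁻; anode: Ni²⁺/Ni. E°cell = +0.83 V, n = 2.
log K = nE°cell / 0.0592 = (2)(+0.83) / 0.0592 = 28.0.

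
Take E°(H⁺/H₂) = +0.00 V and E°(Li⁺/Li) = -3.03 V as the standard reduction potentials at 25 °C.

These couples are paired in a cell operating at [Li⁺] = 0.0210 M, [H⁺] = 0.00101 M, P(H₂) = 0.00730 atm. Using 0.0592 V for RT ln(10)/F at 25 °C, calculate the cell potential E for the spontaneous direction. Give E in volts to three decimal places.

+3.015 V

H⁺/H₂ is the cathode (higher E°), Li⁺/Li the anode: E°cell = +0.00 − (-3.03) = +3.03 V, n = 2.
Overall: 2 H⁺(aq) + 2 Li(s) → H₂(g) + 2 Li⁺(aq)
Q = P(H₂)·[Li⁺]^2 / ([H⁺]^2); log Q = 0.499.
E = E° − (0.0592/n) log Q = +3.03 − (0.0592/2)(0.499) = +3.015 V.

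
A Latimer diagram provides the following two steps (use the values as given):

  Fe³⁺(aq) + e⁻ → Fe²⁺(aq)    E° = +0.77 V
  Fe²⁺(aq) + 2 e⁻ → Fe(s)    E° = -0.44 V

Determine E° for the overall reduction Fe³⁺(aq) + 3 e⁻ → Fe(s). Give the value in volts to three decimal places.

Standard free energies of sequential steps add: ΔG°₃ = ΔG°₁ + ΔG°₂, so n₃E°₃ = n₁E°₁ + n₂E°₂.
E°₃ = (1×+0.77 + 2×-0.44) / 3 = (-0.110) / 3 = -0.037 V.
E° values themselves are not directly additive — weighting by electron count is essential.

-0.037 V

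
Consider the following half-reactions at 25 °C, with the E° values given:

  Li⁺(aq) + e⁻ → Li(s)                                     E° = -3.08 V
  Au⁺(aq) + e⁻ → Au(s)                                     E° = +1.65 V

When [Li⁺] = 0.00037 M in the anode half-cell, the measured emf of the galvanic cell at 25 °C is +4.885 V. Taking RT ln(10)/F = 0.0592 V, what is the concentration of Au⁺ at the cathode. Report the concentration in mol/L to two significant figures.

0.15 M

Au⁺/Au is the cathode, Li⁺/Li the anode: E°cell = +4.73 V, n = 1.
Overall reaction: Au⁺(aq) + Li(s) → Au(s) + Li⁺(aq); Q = [Li⁺]^1/[Au⁺]^1.
From E = E° − (0.0592/n) log Q: log Q = (E° − E)·n/0.0592 = (+4.73 − (+4.885))·1/0.0592 = -2.6182.
So 1·log[Au⁺] = 1·log(0.00037) − log Q = -3.4318 − (-2.6182) = -0.8136; [Au⁺] = 10^(-0.8136) ≈ 0.15 M.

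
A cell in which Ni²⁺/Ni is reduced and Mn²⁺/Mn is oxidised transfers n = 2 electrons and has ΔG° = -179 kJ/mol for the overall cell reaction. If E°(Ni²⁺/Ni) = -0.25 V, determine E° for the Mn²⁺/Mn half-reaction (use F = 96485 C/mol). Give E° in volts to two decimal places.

E°cell = −ΔG°/(nF) = −(-179×10³)/((2)(96485)) = +0.928 V.
Since Ni²⁺/Ni is the cathode and Mn²⁺/Mn the anode, E°cell = E°(Ni²⁺/Ni) − E°(Mn²⁺/Mn).
So E°(Mn²⁺/Mn) = E°(Ni²⁺/Ni) − E°cell = (-0.25) − (+0.928) = -1.18 V.

-1.18 V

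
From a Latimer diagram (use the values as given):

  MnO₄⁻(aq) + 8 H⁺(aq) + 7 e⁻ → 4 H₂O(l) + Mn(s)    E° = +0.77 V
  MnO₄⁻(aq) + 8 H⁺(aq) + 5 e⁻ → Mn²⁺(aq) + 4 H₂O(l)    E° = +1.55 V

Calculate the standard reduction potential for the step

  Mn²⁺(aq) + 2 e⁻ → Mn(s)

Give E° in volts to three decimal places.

Sequential free energies add, so n₃E°₃ = n₁E°₁ + n₂E°₂.
With n₃ = 7, and the known step contributing 5×(+1.55) V, the unknown satisfies 2·E° = 7×(+0.77) − 5×(+1.55) = -2.360.
E° = -2.360 / 2 = -1.180 V.

-1.180 V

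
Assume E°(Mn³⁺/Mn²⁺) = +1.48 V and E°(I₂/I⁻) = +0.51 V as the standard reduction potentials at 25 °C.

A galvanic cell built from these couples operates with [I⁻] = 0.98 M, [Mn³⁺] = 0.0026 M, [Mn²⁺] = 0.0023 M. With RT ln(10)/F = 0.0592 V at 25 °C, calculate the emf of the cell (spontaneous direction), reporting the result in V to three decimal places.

Mn³⁺/Mn²⁺ is the cathode (higher E°), I₂/I⁻ the anode: E°cell = +1.48 − (+0.51) = +0.97 V, n = 2.
Overall: 2 Mn³⁺(aq) + 2 I⁻(aq) → 2 Mn²⁺(aq) + I₂(s)
Q = [Mn²⁺]^2 / ([Mn³⁺]^2·[I⁻]^2); log Q = -0.089.
E = E° − (0.0592/n) log Q = +0.97 − (0.0592/2)(-0.089) = +0.973 V.

+0.973 V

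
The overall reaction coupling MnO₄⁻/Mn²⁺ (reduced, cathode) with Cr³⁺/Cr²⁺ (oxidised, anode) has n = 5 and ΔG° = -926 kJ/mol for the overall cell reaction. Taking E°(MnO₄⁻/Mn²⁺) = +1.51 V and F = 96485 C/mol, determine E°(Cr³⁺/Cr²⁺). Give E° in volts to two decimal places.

E°cell = −ΔG°/(nF) = −(-926×10³)/((5)(96485)) = +1.919 V.
Since MnO₄⁻/Mn²⁺ is the cathode and Cr³⁺/Cr²⁺ the anode, E°cell = E°(MnO₄⁻/Mn²⁺) − E°(Cr³⁺/Cr²⁺).
So E°(Cr³⁺/Cr²⁺) = E°(MnO₄⁻/Mn²⁺) − E°cell = (+1.51) − (+1.919) = -0.41 V.

-0.41 V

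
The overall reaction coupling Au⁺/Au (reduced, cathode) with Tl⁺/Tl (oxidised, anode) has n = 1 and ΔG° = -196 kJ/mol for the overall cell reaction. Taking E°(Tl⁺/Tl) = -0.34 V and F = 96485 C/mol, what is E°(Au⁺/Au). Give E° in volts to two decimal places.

E°cell = −ΔG°/(nF) = −(-196×10³)/((1)(96485)) = +2.031 V.
Since Au⁺/Au is the cathode and Tl⁺/Tl the anode, E°cell = E°(Au⁺/Au) − E°(Tl⁺/Tl).
So E°(Au⁺/Au) = E°cell + E°(Tl⁺/Tl) = +2.031 + (-0.34) = +1.69 V.

+1.69 V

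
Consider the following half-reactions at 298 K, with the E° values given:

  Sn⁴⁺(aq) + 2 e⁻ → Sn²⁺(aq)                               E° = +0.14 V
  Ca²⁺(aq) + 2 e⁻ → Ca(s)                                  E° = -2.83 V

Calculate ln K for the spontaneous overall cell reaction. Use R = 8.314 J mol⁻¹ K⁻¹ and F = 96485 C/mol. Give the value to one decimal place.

231.3

Cathode: Sn⁴⁺/Sn²⁺; anode: Ca²⁺/Ca. E°cell = (+0.14) − (-2.83) = +2.97 V, with n = 2.
ΔG° = −nFE° = −RT ln K, so ln K = nFE°/(RT) = (2)(96485)(+2.97) / ((8.314)(298)) = 231.324.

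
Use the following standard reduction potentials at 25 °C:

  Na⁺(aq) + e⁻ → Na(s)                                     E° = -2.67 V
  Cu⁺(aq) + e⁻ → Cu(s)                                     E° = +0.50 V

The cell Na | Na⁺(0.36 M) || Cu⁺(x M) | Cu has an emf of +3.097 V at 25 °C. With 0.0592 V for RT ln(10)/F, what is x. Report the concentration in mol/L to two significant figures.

Cu⁺/Cu is the cathode, Na⁺/Na the anode: E°cell = +3.17 V, n = 1.
Overall reaction: Cu⁺(aq) + Na(s) → Cu(s) + Na⁺(aq); Q = [Na⁺]^1/[Cu⁺]^1.
From E = E° − (0.0592/n) log Q: log Q = (E° − E)·n/0.0592 = (+3.17 − (+3.097))·1/0.0592 = 1.2331.
So 1·log[Cu⁺] = 1·log(0.36) − log Q = -0.4437 − (1.2331) = -1.6768; [Cu⁺] = 10^(-1.6768) ≈ 0.021 M.

0.021 M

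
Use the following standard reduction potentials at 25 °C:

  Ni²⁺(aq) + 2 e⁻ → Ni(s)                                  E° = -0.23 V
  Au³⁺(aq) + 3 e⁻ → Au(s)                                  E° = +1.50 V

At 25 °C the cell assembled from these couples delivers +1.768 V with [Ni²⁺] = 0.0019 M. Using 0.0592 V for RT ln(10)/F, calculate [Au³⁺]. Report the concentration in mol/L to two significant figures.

0.0070 M

Au³⁺/Au is the cathode, Ni²⁺/Ni the anode: E°cell = +1.73 V, n = 6.
Overall reaction: 2 Au³⁺(aq) + 3 Ni(s) → 2 Au(s) + 3 Ni²⁺(aq); Q = [Ni²⁺]^3/[Au³⁺]^2.
From E = E° − (0.0592/n) log Q: log Q = (E° − E)·n/0.0592 = (+1.73 − (+1.768))·6/0.0592 = -3.8514.
So 2·log[Au³⁺] = 3·log(0.0019) − log Q = -8.1637 − (-3.8514) = -4.3123; log[Au³⁺] = -4.3123 / 2 = -2.1561; [Au³⁺] = 10^(-2.1561) ≈ 0.0070 M.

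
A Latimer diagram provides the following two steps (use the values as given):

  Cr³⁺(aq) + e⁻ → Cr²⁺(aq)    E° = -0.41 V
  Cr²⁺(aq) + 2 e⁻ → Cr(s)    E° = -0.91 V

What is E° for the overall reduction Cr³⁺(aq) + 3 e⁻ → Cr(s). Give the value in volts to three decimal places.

-0.743 V

Since ΔG° = −nFE° is additive over sequential reductions, n₃E°₃ = n₁E°₁ + n₂E°₂.
E°₃ = (1×-0.41 + 2×-0.91) / 3 = (-2.230) / 3 = -0.743 V.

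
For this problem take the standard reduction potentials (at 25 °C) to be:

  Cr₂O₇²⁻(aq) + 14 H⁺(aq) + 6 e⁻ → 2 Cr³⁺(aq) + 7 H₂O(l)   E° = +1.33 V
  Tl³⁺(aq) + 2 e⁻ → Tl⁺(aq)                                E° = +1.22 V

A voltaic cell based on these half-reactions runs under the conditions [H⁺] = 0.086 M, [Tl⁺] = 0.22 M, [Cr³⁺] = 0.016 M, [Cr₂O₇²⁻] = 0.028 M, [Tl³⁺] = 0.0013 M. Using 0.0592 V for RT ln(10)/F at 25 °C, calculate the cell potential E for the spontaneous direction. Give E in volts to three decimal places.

Cr₂O₇²⁻/Cr³⁺ is the cathode (higher E°), Tl³⁺/Tl⁺ the anode: E°cell = +1.33 − (+1.22) = +0.11 V, n = 6.
Overall: Cr₂O₇²⁻(aq) + 14 H⁺(aq) + 3 Tl⁺(aq) → 2 Cr³⁺(aq) + 7 H₂O(l) + 3 Tl³⁺(aq)
Q = [Cr³⁺]^2·[Tl³⁺]^3 / ([Cr₂O₇²⁻]·[H⁺]^14·[Tl⁺]^3); log Q = 6.193.
E = E° − (0.0592/n) log Q = +0.11 − (0.0592/6)(6.193) = +0.049 V.

+0.049 V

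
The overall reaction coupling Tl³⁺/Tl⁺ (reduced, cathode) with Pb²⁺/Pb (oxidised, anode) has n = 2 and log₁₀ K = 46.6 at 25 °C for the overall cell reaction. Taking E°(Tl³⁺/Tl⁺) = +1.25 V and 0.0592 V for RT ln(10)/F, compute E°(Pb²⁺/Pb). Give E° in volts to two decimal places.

E°cell = (0.0592/n)·log K = (0.0592/2)(46.6) = +1.379 V.
Since Tl³⁺/Tl⁺ is the cathode and Pb²⁺/Pb the anode, E°cell = E°(Tl³⁺/Tl⁺) − E°(Pb²⁺/Pb).
So E°(Pb²⁺/Pb) = E°(Tl³⁺/Tl⁺) − E°cell = (+1.25) − (+1.379) = -0.13 V.

-0.13 V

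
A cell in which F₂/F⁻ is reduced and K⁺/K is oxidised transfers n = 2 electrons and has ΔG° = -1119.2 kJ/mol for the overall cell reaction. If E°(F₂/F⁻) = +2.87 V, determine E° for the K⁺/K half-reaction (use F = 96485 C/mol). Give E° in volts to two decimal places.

-2.93 V

E°cell = −ΔG°/(nF) = −(-1119.2×10³)/((2)(96485)) = +5.800 V.
Since F₂/F⁻ is the cathode and K⁺/K the anode, E°cell = E°(F₂/F⁻) − E°(K⁺/K).
So E°(K⁺/K) = E°(F₂/F⁻) − E°cell = (+2.87) − (+5.800) = -2.93 V.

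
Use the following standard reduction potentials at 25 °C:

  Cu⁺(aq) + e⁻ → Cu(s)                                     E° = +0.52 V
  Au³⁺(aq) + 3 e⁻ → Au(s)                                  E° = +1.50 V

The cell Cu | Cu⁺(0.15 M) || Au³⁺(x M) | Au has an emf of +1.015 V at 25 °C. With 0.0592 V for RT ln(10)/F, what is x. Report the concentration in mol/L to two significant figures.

0.20 M

Au³⁺/Au is the cathode, Cu⁺/Cu the anode: E°cell = +0.98 V, n = 3.
Overall reaction: Au³⁺(aq) + 3 Cu(s) → Au(s) + 3 Cu⁺(aq); Q = [Cu⁺]^3/[Au³⁺]^1.
From E = E° − (0.0592/n) log Q: log Q = (E° − E)·n/0.0592 = (+0.98 − (+1.015))·3/0.0592 = -1.7736.
So 1·log[Au³⁺] = 3·log(0.15) − log Q = -2.4717 − (-1.7736) = -0.6981; [Au³⁺] = 10^(-0.6981) ≈ 0.20 M.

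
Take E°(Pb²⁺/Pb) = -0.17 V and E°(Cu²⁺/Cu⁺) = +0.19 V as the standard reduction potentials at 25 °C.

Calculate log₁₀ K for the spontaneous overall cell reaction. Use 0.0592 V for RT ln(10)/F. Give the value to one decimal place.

12.2

Cathode: Cu²⁺/Cu⁺; anode: Pb²⁺/Pb. E°cell = +0.36 V, n = 2.
log K = nE°cell / 0.0592 = (2)(+0.36) / 0.0592 = 12.2.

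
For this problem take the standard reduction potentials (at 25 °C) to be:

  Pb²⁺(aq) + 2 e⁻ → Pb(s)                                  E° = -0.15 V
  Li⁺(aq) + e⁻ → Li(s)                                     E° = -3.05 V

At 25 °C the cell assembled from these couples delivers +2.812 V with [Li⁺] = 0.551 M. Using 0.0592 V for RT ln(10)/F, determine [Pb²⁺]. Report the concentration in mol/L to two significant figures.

0.00032 M

Pb²⁺/Pb is the cathode, Li⁺/Li the anode: E°cell = +2.90 V, n = 2.
Overall reaction: Pb²⁺(aq) + 2 Li(s) → Pb(s) + 2 Li⁺(aq); Q = [Li⁺]^2/[Pb²⁺]^1.
From E = E° − (0.0592/n) log Q: log Q = (E° − E)·n/0.0592 = (+2.90 − (+2.812))·2/0.0592 = 2.9730.
So 1·log[Pb²⁺] = 2·log(0.551) − log Q = -0.5177 − (2.9730) = -3.4907; [Pb²⁺] = 10^(-3.4907) ≈ 0.00032 M.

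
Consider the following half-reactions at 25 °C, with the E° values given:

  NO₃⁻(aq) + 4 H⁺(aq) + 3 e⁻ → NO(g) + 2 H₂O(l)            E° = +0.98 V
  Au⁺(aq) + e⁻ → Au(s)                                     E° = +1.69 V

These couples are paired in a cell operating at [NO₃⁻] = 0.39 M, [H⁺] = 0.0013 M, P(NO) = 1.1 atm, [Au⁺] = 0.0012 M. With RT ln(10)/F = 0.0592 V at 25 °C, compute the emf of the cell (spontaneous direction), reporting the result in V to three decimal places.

Au⁺/Au is the cathode (higher E°), NO₃⁻/NO the anode: E°cell = +1.69 − (+0.98) = +0.71 V, n = 3.
Overall: 3 Au⁺(aq) + NO(g) + 2 H₂O(l) → 3 Au(s) + NO₃⁻(aq) + 4 H⁺(aq)
Q = [NO₃⁻]·[H⁺]^4 / ([Au⁺]^3·P(NO)); log Q = -3.232.
E = E° − (0.0592/n) log Q = +0.71 − (0.0592/3)(-3.232) = +0.774 V.

+0.774 V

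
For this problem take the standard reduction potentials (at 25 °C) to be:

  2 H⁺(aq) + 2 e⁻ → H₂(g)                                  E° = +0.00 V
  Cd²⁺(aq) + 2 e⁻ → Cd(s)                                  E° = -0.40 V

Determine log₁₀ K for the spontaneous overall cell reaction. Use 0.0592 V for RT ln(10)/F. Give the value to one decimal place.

Cathode: H⁺/H₂; anode: Cd²⁺/Cd. E°cell = +0.40 V, n = 2.
log K = nE°cell / 0.0592 = (2)(+0.40) / 0.0592 = 13.5.

13.5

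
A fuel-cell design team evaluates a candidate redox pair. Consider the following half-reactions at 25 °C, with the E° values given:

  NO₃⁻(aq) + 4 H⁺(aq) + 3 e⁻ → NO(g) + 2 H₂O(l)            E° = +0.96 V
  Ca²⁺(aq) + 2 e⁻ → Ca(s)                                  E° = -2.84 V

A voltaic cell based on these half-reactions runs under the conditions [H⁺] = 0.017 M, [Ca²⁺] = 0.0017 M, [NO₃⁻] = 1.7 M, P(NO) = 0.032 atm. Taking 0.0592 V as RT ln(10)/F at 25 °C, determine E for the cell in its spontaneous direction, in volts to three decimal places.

NO₃⁻/NO is the cathode (higher E°), Ca²⁺/Ca the anode: E°cell = +0.96 − (-2.84) = +3.80 V, n = 6.
Overall: 2 NO₃⁻(aq) + 8 H⁺(aq) + 3 Ca(s) → 2 NO(g) + 4 H₂O(l) + 3 Ca²⁺(aq)
Q = P(NO)^2·[Ca²⁺]^3 / ([NO₃⁻]^2·[H⁺]^8); log Q = 2.397.
E = E° − (0.0592/n) log Q = +3.80 − (0.0592/6)(2.397) = +3.776 V.

+3.776 V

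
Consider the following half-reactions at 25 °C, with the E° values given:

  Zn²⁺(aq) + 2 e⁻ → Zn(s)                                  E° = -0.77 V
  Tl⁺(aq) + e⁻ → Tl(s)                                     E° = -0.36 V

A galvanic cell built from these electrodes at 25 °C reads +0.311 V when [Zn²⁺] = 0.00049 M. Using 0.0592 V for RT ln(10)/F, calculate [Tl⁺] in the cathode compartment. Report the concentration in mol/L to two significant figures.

0.00047 M

Tl⁺/Tl is the cathode, Zn²⁺/Zn the anode: E°cell = +0.41 V, n = 2.
Overall reaction: 2 Tl⁺(aq) + Zn(s) → 2 Tl(s) + Zn²⁺(aq); Q = [Zn²⁺]^1/[Tl⁺]^2.
From E = E° − (0.0592/n) log Q: log Q = (E° − E)·n/0.0592 = (+0.41 − (+0.311))·2/0.0592 = 3.3446.
So 2·log[Tl⁺] = 1·log(0.00049) − log Q = -3.3098 − (3.3446) = -6.6544; log[Tl⁺] = -6.6544 / 2 = -3.3272; [Tl⁺] = 10^(-3.3272) ≈ 0.00047 M.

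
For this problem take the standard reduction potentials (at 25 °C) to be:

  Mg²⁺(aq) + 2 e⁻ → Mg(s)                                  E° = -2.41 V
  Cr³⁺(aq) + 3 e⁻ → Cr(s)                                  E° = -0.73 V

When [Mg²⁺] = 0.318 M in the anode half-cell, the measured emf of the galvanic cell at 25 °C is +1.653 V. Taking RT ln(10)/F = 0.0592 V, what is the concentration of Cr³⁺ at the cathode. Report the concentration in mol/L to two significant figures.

Cr³⁺/Cr is the cathode, Mg²⁺/Mg the anode: E°cell = +1.68 V, n = 6.
Overall reaction: 2 Cr³⁺(aq) + 3 Mg(s) → 2 Cr(s) + 3 Mg²⁺(aq); Q = [Mg²⁺]^3/[Cr³⁺]^2.
From E = E° − (0.0592/n) log Q: log Q = (E° − E)·n/0.0592 = (+1.68 − (+1.653))·6/0.0592 = 2.7365.
So 2·log[Cr³⁺] = 3·log(0.318) − log Q = -1.4927 − (2.7365) = -4.2292; log[Cr³⁺] = -4.2292 / 2 = -2.1146; [Cr³⁺] = 10^(-2.1146) ≈ 0.0077 M.

0.0077 M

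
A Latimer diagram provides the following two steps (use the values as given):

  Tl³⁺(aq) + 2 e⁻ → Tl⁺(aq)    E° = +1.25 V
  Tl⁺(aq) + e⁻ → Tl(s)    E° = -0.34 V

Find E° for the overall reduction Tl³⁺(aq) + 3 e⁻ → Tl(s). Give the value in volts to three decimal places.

Adding the free-energy changes (−nFE°) of the two steps gives −n₃FE°₃ = −n₁FE°₁ − n₂FE°₂.
E°₃ = (2×+1.25 + 1×-0.34) / 3 = (+2.160) / 3 = +0.720 V.

+0.720 V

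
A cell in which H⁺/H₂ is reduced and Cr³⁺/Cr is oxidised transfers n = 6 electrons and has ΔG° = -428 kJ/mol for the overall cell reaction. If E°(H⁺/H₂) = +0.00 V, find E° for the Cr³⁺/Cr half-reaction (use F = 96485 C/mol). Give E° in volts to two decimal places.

E°cell = −ΔG°/(nF) = −(-428×10³)/((6)(96485)) = +0.739 V.
Since H⁺/H₂ is the cathode and Cr³⁺/Cr the anode, E°cell = E°(H⁺/H₂) − E°(Cr³⁺/Cr).
So E°(Cr³⁺/Cr) = E°(H⁺/H₂) − E°cell = (+0.00) − (+0.739) = -0.74 V.

-0.74 V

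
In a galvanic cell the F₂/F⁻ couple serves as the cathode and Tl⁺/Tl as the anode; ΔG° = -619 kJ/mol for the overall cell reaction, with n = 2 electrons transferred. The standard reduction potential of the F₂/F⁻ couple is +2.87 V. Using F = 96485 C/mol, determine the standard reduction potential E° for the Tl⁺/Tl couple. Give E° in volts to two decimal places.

-0.34 V

E°cell = −ΔG°/(nF) = −(-619×10³)/((2)(96485)) = +3.208 V.
Since F₂/F⁻ is the cathode and Tl⁺/Tl the anode, E°cell = E°(F₂/F⁻) − E°(Tl⁺/Tl).
So E°(Tl⁺/Tl) = E°(F₂/F⁻) − E°cell = (+2.87) − (+3.208) = -0.34 V.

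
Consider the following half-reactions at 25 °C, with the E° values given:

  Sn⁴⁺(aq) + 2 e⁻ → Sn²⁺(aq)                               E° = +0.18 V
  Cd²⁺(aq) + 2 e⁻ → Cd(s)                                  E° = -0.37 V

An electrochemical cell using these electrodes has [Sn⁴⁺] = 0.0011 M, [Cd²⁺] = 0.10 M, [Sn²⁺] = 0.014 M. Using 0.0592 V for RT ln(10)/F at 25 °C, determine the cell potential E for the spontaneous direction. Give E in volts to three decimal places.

Sn⁴⁺/Sn²⁺ is the cathode (higher E°), Cd²⁺/Cd the anode: E°cell = +0.18 − (-0.37) = +0.55 V, n = 2.
Overall: Sn⁴⁺(aq) + Cd(s) → Sn²⁺(aq) + Cd²⁺(aq)
Q = [Sn²⁺]·[Cd²⁺] / ([Sn⁴⁺]); log Q = 0.105.
E = E° − (0.0592/n) log Q = +0.55 − (0.0592/2)(0.105) = +0.547 V.

+0.547 V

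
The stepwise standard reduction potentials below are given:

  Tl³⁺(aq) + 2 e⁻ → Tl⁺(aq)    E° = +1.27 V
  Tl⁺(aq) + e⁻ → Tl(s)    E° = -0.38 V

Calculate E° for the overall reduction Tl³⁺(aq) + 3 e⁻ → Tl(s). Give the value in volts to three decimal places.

+0.720 V

Standard free energies of sequential steps add: ΔG°₃ = ΔG°₁ + ΔG°₂, so n₃E°₃ = n₁E°₁ + n₂E°₂.
E°₃ = (2×+1.27 + 1×-0.38) / 3 = (+2.160) / 3 = +0.720 V.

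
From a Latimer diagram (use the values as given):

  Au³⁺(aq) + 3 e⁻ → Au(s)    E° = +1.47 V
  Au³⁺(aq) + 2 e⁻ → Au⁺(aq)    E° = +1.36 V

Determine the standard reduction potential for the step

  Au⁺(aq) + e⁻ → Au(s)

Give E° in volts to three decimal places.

Sequential free energies add, so n₃E°₃ = n₁E°₁ + n₂E°₂.
With n₃ = 3, and the known step contributing 2×(+1.36) V, the unknown satisfies 1·E° = 3×(+1.47) − 2×(+1.36) = +1.690.
E° = +1.690 / 1 = +1.690 V.

+1.690 V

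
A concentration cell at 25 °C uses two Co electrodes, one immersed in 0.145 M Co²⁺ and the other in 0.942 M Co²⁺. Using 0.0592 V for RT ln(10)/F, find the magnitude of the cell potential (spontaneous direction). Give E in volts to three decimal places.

For a concentration cell E°cell = 0. The 0.942 M side is the cathode (reduction is favoured where [Co²⁺] is higher).
With n = 2, E = −(0.0592/2) log([Co²⁺]ₐₙ/[Co²⁺]꜀ₐₜ) = −(0.0592/2) log(0.145/0.942) = −(0.0592/2)(-0.813) = +0.024 V.

+0.024 V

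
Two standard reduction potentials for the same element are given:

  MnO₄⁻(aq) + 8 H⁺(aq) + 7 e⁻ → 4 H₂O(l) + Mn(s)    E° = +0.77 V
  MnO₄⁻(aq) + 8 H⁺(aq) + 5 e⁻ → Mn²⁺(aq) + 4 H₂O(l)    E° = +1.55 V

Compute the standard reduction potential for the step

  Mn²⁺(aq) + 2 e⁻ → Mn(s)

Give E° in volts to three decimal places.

-1.180 V

Sequential free energies add, so n₃E°₃ = n₁E°₁ + n₂E°₂.
With n₃ = 7, and the known step contributing 5×(+1.55) V, the unknown satisfies 2·E° = 7×(+0.77) − 5×(+1.55) = -2.360.
E° = -2.360 / 2 = -1.180 V.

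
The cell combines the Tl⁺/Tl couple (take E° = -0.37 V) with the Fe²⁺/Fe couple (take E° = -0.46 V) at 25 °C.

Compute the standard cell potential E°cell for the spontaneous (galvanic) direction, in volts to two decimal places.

+0.09 V

The Tl⁺/Tl couple has the higher reduction potential, so it is the cathode; Fe²⁺/Fe is oxidised at the anode.
E°cell = E°(cathode) − E°(anode) = (-0.37) − (-0.46) = +0.09 V.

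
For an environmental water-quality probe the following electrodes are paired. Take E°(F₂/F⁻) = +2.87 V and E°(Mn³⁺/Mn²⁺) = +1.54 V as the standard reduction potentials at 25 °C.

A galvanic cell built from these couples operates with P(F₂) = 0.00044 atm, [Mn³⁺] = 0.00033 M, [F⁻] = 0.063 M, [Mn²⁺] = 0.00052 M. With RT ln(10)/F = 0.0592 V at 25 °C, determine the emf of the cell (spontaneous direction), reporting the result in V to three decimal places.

+1.313 V

F₂/F⁻ is the cathode (higher E°), Mn³⁺/Mn²⁺ the anode: E°cell = +2.87 − (+1.54) = +1.33 V, n = 2.
Overall: F₂(g) + 2 Mn²⁺(aq) → 2 F⁻(aq) + 2 Mn³⁺(aq)
Q = [F⁻]^2·[Mn³⁺]^2 / (P(F₂)·[Mn²⁺]^2); log Q = 0.560.
E = E° − (0.0592/n) log Q = +1.33 − (0.0592/2)(0.560) = +1.313 V.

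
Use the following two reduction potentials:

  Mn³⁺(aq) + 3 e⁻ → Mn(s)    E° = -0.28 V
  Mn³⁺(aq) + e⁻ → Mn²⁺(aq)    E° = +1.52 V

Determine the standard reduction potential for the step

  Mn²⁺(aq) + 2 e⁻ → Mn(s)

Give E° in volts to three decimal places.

-1.180 V

Sequential free energies add, so n₃E°₃ = n₁E°₁ + n₂E°₂.
With n₃ = 3, and the known step contributing 1×(+1.52) V, the unknown satisfies 2·E° = 3×(-0.28) − 1×(+1.52) = -2.360.
E° = -2.360 / 2 = -1.180 V.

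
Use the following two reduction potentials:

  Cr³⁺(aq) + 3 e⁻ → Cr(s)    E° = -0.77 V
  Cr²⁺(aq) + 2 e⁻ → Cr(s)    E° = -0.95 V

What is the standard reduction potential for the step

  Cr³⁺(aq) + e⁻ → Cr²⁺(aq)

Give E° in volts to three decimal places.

Sequential free energies add, so n₃E°₃ = n₁E°₁ + n₂E°₂.
With n₃ = 3, and the known step contributing 2×(-0.95) V, the unknown satisfies 1·E° = 3×(-0.77) − 2×(-0.95) = -0.410.
E° = -0.410 / 1 = -0.410 V.

-0.410 V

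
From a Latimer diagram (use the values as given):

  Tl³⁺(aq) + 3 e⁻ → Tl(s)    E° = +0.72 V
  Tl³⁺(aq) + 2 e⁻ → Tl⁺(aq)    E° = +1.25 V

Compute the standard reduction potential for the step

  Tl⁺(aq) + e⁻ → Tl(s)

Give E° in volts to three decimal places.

Sequential free energies add, so n₃E°₃ = n₁E°₁ + n₂E°₂.
With n₃ = 3, and the known step contributing 2×(+1.25) V, the unknown satisfies 1·E° = 3×(+0.72) − 2×(+1.25) = -0.340.
E° = -0.340 / 1 = -0.340 V.

-0.340 V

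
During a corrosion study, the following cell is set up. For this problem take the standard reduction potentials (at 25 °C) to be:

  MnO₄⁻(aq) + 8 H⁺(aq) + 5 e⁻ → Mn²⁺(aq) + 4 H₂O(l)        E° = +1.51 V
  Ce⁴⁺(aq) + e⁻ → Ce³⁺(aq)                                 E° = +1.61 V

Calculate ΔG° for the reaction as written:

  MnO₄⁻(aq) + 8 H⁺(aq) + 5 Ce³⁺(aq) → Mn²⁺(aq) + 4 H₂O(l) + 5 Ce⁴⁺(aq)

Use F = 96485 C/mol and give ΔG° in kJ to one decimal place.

+48.2 kJ

As written, MnO₄⁻/Mn²⁺ is reduced (cathode) and Ce⁴⁺/Ce³⁺ is oxidised (anode), so E°cell = (+1.51) − (+1.61) = -0.10 V.
Balancing electrons gives n = 5.
ΔG° = −nFE° = −(5)(96485)(-0.10) = 48,242 J = +48.2 kJ.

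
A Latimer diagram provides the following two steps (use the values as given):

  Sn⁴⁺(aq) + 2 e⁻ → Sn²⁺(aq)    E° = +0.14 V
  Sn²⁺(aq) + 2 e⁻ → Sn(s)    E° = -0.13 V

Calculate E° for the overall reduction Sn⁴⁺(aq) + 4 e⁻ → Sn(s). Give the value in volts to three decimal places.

+0.005 V

Adding the free-energy changes (−nFE°) of the two steps gives −n₃FE°₃ = −n₁FE°₁ − n₂FE°₂.
E°₃ = (2×+0.14 + 2×-0.13) / 4 = (+0.020) / 4 = +0.005 V.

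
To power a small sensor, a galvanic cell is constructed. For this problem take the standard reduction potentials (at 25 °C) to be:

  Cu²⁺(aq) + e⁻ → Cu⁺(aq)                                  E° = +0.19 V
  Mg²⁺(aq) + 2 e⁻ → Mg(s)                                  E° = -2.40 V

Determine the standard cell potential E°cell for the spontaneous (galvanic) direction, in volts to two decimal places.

The Cu²⁺/Cu⁺ couple has the higher reduction potential, so it is the cathode; Mg²⁺/Mg is oxidised at the anode.
E°cell = E°(cathode) − E°(anode) = (+0.19) − (-2.40) = +2.59 V.
Since E°cell > 0, the reaction is spontaneous under standard conditions.

+2.59 V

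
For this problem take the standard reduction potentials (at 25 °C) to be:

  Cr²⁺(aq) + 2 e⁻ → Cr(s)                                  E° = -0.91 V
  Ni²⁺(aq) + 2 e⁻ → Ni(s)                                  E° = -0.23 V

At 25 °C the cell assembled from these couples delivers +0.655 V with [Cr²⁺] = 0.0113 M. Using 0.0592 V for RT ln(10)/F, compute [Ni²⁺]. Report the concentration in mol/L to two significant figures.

Ni²⁺/Ni is the cathode, Cr²⁺/Cr the anode: E°cell = +0.68 V, n = 2.
Overall reaction: Ni²⁺(aq) + Cr(s) → Ni(s) + Cr²⁺(aq); Q = [Cr²⁺]^1/[Ni²⁺]^1.
From E = E° − (0.0592/n) log Q: log Q = (E° − E)·n/0.0592 = (+0.68 − (+0.655))·2/0.0592 = 0.8446.
So 1·log[Ni²⁺] = 1·log(0.0113) − log Q = -1.9469 − (0.8446) = -2.7915; [Ni²⁺] = 10^(-2.7915) ≈ 0.0016 M.

0.0016 M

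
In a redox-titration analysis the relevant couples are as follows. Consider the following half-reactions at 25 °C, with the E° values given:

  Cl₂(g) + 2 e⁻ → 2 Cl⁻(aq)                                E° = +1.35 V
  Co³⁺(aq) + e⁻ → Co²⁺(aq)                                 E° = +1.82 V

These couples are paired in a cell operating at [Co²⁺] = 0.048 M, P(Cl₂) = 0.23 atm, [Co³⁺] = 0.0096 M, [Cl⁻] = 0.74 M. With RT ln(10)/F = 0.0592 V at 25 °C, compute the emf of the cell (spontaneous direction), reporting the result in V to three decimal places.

+0.440 V

Co³⁺/Co²⁺ is the cathode (higher E°), Cl₂/Cl⁻ the anode: E°cell = +1.82 − (+1.35) = +0.47 V, n = 2.
Overall: 2 Co³⁺(aq) + 2 Cl⁻(aq) → 2 Co²⁺(aq) + Cl₂(g)
Q = [Co²⁺]^2·P(Cl₂) / ([Co³⁺]^2·[Cl⁻]^2); log Q = 1.021.
E = E° − (0.0592/n) log Q = +0.47 − (0.0592/2)(1.021) = +0.440 V.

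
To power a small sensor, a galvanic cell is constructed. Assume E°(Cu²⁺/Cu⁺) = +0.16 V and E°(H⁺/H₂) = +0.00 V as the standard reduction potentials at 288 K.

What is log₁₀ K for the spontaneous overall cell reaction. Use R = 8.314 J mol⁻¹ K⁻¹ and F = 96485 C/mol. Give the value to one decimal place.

Cathode: Cu²⁺/Cu⁺; anode: H⁺/H₂. E°cell = (+0.16) − (+0.00) = +0.16 V, with n = 2.
ΔG° = −nFE° = −RT ln K, so ln K = nFE°/(RT) = (2)(96485)(+0.16) / ((8.314)(288)) = 12.895.
log₁₀ K = 12.895 / ln 10 = 5.6.

5.6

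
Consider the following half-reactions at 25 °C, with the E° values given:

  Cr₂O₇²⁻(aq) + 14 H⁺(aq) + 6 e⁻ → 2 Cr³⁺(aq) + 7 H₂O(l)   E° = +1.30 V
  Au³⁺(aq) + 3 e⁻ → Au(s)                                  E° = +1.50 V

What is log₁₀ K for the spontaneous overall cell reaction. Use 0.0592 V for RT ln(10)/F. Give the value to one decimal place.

Cathode: Au³⁺/Au; anode: Cr₂O₇²⁻/Cr³⁺. E°cell = +0.20 V, n = 6.
log K = nE°cell / 0.0592 = (6)(+0.20) / 0.0592 = 20.3.

20.3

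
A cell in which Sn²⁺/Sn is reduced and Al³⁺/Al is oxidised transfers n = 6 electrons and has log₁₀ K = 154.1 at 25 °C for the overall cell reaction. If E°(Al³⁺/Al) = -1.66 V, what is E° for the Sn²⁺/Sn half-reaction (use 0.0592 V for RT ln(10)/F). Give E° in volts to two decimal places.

E°cell = (0.0592/n)·log K = (0.0592/6)(154.1) = +1.520 V.
Since Sn²⁺/Sn is the cathode and Al³⁺/Al the anode, E°cell = E°(Sn²⁺/Sn) − E°(Al³⁺/Al).
So E°(Sn²⁺/Sn) = E°cell + E°(Al³⁺/Al) = +1.520 + (-1.66) = -0.14 V.

-0.14 V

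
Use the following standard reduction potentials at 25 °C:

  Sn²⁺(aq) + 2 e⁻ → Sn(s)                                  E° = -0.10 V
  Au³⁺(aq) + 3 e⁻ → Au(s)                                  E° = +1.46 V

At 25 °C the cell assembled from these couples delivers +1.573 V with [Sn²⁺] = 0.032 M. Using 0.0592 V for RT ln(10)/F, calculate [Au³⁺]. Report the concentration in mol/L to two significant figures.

Au³⁺/Au is the cathode, Sn²⁺/Sn the anode: E°cell = +1.56 V, n = 6.
Overall reaction: 2 Au³⁺(aq) + 3 Sn(s) → 2 Au(s) + 3 Sn²⁺(aq); Q = [Sn²⁺]^3/[Au³⁺]^2.
From E = E° − (0.0592/n) log Q: log Q = (E° − E)·n/0.0592 = (+1.56 − (+1.573))·6/0.0592 = -1.3176.
So 2·log[Au³⁺] = 3·log(0.032) − log Q = -4.4846 − (-1.3176) = -3.1670; log[Au³⁺] = -3.1670 / 2 = -1.5835; [Au³⁺] = 10^(-1.5835) ≈ 0.026 M.

0.026 M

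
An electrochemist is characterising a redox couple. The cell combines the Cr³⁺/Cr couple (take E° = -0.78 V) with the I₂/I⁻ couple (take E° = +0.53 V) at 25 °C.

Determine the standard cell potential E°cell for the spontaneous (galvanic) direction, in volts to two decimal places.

+1.31 V

The I₂/I⁻ couple has the higher reduction potential, so it is the cathode; Cr³⁺/Cr is oxidised at the anode.
E°cell = E°(cathode) − E°(anode) = (+0.53) − (-0.78) = +1.31 V.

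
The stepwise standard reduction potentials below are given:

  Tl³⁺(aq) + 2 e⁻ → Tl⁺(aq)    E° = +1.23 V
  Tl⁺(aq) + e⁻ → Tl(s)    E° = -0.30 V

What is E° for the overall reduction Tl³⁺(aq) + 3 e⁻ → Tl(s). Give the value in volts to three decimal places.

Adding the free-energy changes (−nFE°) of the two steps gives −n₃FE°₃ = −n₁FE°₁ − n₂FE°₂.
E°₃ = (2×+1.23 + 1×-0.30) / 3 = (+2.160) / 3 = +0.720 V.

+0.720 V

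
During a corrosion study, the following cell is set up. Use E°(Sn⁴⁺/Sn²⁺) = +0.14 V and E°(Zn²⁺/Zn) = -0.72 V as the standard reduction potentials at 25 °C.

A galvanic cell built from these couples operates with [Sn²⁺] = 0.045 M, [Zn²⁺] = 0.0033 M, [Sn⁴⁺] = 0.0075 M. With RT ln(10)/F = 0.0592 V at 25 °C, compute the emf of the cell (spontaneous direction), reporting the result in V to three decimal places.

+0.910 V

Sn⁴⁺/Sn²⁺ is the cathode (higher E°), Zn²⁺/Zn the anode: E°cell = +0.14 − (-0.72) = +0.86 V, n = 2.
Overall: Sn⁴⁺(aq) + Zn(s) → Sn²⁺(aq) + Zn²⁺(aq)
Q = [Sn²⁺]·[Zn²⁺] / ([Sn⁴⁺]); log Q = -1.703.
E = E° − (0.0592/n) log Q = +0.86 − (0.0592/2)(-1.703) = +0.910 V.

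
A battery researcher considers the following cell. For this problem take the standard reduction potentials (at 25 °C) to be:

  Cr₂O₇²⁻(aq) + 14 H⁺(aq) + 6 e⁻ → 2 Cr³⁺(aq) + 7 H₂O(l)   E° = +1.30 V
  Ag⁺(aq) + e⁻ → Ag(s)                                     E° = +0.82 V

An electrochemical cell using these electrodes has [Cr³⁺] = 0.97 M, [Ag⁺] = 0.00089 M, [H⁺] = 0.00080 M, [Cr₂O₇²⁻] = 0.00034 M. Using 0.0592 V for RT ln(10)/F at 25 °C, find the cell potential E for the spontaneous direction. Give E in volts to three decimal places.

Cr₂O₇²⁻/Cr³⁺ is the cathode (higher E°), Ag⁺/Ag the anode: E°cell = +1.30 − (+0.82) = +0.48 V, n = 6.
Overall: Cr₂O₇²⁻(aq) + 14 H⁺(aq) + 6 Ag(s) → 2 Cr³⁺(aq) + 7 H₂O(l) + 6 Ag⁺(aq)
Q = [Cr³⁺]^2·[Ag⁺]^6 / ([Cr₂O₇²⁻]·[H⁺]^14); log Q = 28.495.
E = E° − (0.0592/n) log Q = +0.48 − (0.0592/6)(28.495) = +0.199 V.

+0.199 V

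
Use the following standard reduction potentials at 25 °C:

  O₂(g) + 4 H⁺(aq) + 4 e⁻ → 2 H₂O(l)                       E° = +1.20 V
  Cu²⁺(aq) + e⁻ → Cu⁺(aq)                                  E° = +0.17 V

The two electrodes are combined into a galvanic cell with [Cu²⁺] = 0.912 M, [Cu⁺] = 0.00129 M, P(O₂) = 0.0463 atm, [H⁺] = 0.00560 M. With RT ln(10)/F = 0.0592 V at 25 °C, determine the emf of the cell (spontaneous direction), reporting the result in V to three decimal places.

+0.708 V

O₂/H₂O is the cathode (higher E°), Cu²⁺/Cu⁺ the anode: E°cell = +1.20 − (+0.17) = +1.03 V, n = 4.
Overall: O₂(g) + 4 H⁺(aq) + 4 Cu⁺(aq) → 2 H₂O(l) + 4 Cu²⁺(aq)
Q = [Cu²⁺]^4 / (P(O₂)·[H⁺]^4·[Cu⁺]^4); log Q = 21.739.
E = E° − (0.0592/n) log Q = +1.03 − (0.0592/4)(21.739) = +0.708 V.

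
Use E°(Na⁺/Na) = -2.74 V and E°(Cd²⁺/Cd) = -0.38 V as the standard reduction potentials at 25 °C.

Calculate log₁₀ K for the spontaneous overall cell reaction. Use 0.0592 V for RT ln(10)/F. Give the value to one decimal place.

79.7

Cathode: Cd²⁺/Cd; anode: Na⁺/Na. E°cell = +2.36 V, n = 2.
log K = nE°cell / 0.0592 = (2)(+2.36) / 0.0592 = 79.7.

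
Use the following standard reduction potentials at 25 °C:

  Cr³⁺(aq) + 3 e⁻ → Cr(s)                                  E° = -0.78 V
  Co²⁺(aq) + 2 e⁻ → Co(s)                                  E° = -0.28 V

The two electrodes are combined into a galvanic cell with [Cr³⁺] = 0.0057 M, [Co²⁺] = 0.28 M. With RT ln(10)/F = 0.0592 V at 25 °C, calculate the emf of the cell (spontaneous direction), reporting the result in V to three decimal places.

Co²⁺/Co is the cathode (higher E°), Cr³⁺/Cr the anode: E°cell = -0.28 − (-0.78) = +0.50 V, n = 6.
Overall: 3 Co²⁺(aq) + 2 Cr(s) → 3 Co(s) + 2 Cr³⁺(aq)
Q = [Cr³⁺]^2 / ([Co²⁺]^3); log Q = -2.830.
E = E° − (0.0592/n) log Q = +0.50 − (0.0592/6)(-2.830) = +0.528 V.

+0.528 V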